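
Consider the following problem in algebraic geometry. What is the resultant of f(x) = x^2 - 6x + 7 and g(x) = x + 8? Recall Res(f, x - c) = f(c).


For Res(f, x - c), we evaluate f at x = c.
f(-8) = (-8)^2 - 6*(-8) + 7
= 64 + 48 + 7
= 112 + 7 = 119
Res(f, g) = 119

119


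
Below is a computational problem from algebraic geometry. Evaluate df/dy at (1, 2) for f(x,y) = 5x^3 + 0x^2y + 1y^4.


df/dy = 0*x^2 + 4*1*y^3
At (1,2): 0*1^2 + 4*1*2^3
= 0 + 32
= 32

32


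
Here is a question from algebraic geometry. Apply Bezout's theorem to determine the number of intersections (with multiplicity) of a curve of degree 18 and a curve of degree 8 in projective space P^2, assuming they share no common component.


Bezout's theorem states the intersection count equals the product of degrees.
Intersection count = 18 * 8 = 144

144


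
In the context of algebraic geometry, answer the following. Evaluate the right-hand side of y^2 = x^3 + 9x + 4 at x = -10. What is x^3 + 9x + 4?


Compute x^3 + 9x + 4 at x = -10:
x^3 = (-10)^3 = -1000
9*x = 9*(-10) = -90
Sum: -1000 - 90 + 4 = -1086

-1086


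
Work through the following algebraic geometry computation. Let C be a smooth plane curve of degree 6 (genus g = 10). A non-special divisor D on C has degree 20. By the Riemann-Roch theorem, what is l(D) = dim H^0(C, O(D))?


First, compute the genus of a smooth plane curve of degree 6:
g = (d-1)(d-2)/2 = (6-1)(6-2)/2 = 10
For a non-special divisor D (i.e., h^1(D) = 0), Riemann-Roch gives:
l(D) = deg(D) - g + 1
Since deg(D) = 20 >= 2g - 1 = 19, D is non-special.
l(D) = 20 - 10 + 1 = 11

11


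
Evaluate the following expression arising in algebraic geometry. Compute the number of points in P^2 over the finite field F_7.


P^2(F_7) has (q^(n+1) - 1)/(q - 1) points.
= 7^2 + 7^1 + 7^0
= 49 + 7 + 1
= 57

57


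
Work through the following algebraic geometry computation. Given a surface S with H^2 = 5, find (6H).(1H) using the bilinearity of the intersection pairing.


Using bilinearity of the intersection pairing on a surface S:
(aH).(bH) = ab * (H.H)
We have H^2 = 5.
D.E = (6H).(1H) = 6*1*5
= 6*5
= 30

30


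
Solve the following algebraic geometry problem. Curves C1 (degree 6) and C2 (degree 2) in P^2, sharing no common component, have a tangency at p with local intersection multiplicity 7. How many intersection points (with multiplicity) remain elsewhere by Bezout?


By Bezout's theorem, the total intersection number is d1 * d2.
Total = 6 * 2 = 12
Intersection multiplicity at p = 7
Remaining intersections = 12 - 7 = 5

5


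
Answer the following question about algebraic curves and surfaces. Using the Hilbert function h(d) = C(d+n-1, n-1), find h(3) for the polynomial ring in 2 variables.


The Hilbert function for the polynomial ring in 2 variables is:
h(d) = C(d+n-1, n-1)
h(3) = C(3+2-1, 2-1) = C(4, 1)
= 4! / (1! * 3!)
= 4

4


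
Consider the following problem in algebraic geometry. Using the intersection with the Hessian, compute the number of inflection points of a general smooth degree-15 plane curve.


For a general smooth plane curve C of degree d, the inflection points are
the intersection of C with its Hessian curve, which has degree 3(d-2).
By Bezout, the total intersection number is d * 3(d-2) = 15 * 39 = 585.
For a general curve every flex is ordinary, so each contributes
multiplicity 1 to C·Hess(C), and the number of distinct inflection
points is 3d(d-2).
Inflection points = 3*15*(15-2) = 3*15*13 = 585

585


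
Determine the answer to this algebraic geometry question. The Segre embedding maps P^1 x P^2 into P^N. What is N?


The Segre embedding maps P^m x P^n into P^N via
all products of coordinates from each factor.
N = (m+1)(n+1) - 1
N = (1+1)(2+1) - 1
N = 2*3 - 1
N = 6 - 1 = 5

5


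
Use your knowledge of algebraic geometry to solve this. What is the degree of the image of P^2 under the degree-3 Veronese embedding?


The Veronese variety v_3(P^2) has degree d^r.
d^r = 3^2 = 9

9


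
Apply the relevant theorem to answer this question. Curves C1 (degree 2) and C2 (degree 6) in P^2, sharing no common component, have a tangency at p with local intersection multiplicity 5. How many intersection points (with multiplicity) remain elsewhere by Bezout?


By Bezout's theorem, the total intersection number is d1 * d2.
Total = 2 * 6 = 12
Intersection multiplicity at p = 5
Remaining intersections = 12 - 5 = 7

7


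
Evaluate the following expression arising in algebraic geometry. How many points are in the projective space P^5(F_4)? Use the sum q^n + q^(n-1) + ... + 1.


P^5(F_4) has (q^(n+1) - 1)/(q - 1) points.
= 4^5 + 4^4 + 4^3 + 4^2 + 4^1 + 4^0
= 1024 + 256 + 64 + 16 + 4 + 1
= 1365

1365


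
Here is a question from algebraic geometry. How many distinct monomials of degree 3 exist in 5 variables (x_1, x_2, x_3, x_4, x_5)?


The number of degree-3 monomials in 5 variables is C(d+n-1, n-1).
= C(3+5-1, 5-1) = C(7, 4)
= 35

35


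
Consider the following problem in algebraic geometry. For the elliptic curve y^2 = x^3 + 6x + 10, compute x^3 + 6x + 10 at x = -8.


Compute x^3 + 6x + 10 at x = -8:
x^3 = (-8)^3 = -512
6*x = 6*(-8) = -48
Sum: -512 - 48 + 10 = -550

-550


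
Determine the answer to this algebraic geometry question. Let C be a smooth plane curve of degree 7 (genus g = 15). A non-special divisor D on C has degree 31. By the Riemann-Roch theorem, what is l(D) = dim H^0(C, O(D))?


First, compute the genus of a smooth plane curve of degree 7:
g = (d-1)(d-2)/2 = (7-1)(7-2)/2 = 15
For a non-special divisor D (i.e., h^1(D) = 0), Riemann-Roch gives:
l(D) = deg(D) - g + 1
Since deg(D) = 31 >= 2g - 1 = 29, D is non-special.
l(D) = 31 - 15 + 1 = 17

17


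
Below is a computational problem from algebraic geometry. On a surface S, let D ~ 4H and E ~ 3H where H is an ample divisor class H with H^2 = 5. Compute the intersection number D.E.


Using bilinearity of the intersection pairing on a surface S:
(aH).(bH) = ab * (H.H)
We have H^2 = 5.
D.E = (4H).(3H) = 4*3*5
= 12*5
= 60

60


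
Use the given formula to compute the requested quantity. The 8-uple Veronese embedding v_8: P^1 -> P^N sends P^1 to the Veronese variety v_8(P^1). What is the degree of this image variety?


The Veronese variety v_8(P^1) has degree d^r.
d^r = 8^1 = 8

8


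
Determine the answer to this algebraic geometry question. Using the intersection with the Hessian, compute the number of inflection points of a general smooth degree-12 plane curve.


For a general smooth plane curve C of degree d, the inflection points are
the intersection of C with its Hessian curve, which has degree 3(d-2).
By Bezout, the total intersection number is d * 3(d-2) = 12 * 30 = 360.
For a general curve every flex is ordinary, so each contributes
multiplicity 1 to C·Hess(C), and the number of distinct inflection
points is 3d(d-2).
Inflection points = 3*12*(12-2) = 3*12*10 = 360

360


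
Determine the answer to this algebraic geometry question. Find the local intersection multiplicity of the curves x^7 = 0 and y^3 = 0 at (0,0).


The intersection multiplicity of V(x^a) and V(y^b) at the origin is:
I(O; V(x^7), V(y^3)) = dim_k(k[x,y]/(x^7, y^3))
A basis for k[x,y]/(x^7, y^3) is the set of monomials x^i * y^j
where 0 <= i < 7 and 0 <= j < 3.
The number of such monomials is 7 * 3 = 21

21


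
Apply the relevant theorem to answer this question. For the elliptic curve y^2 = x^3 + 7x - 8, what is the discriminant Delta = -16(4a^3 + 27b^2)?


Compute each component:
4a^3 = 4*7^3 = 4*343 = 1372
27b^2 = 27*(-8)^2 = 27*64 = 1728
4a^3 + 27b^2 = 1372 + 1728 = 3100
Delta = -16*3100 = -49600

-49600


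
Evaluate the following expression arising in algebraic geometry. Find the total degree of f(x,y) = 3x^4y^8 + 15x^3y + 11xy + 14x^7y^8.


Examine each term for its total degree (sum of exponents).
  Term '3x^4y^8' has total degree 4+8 = 12.
  Term '15x^3y' has total degree 3+1 = 4.
  Term '11xy' has total degree 1+1 = 2.
  Term '14x^7y^8' has total degree 7+8 = 15.
The maximum total degree among all terms is 15.

15


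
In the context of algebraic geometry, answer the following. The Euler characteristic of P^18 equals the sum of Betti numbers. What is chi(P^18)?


The complex projective space P^18 has one cell in each even real dimension 0, 2, ..., 36.
The cohomology groups are H^{2k}(P^18) = Z for k = 0,...,18, and 0 otherwise.
Euler characteristic = sum of Betti numbers = 1 per even-dimensional cohomology group.
chi(P^18) = 18 + 1 = 19

19


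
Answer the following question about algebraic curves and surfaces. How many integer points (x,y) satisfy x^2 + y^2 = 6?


Systematically check integer values of x where x^2 <= 6.
For each valid x, check if 6 - x^2 is a perfect square.
Total integer solutions found: 0

0


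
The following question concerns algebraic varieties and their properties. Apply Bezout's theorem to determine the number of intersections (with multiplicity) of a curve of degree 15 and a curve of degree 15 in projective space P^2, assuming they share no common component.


Bezout's theorem states the intersection count equals the product of degrees.
Intersection count = 15 * 15 = 225

225


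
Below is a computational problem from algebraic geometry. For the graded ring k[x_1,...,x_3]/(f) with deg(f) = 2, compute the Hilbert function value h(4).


For R = k[x_1,...,x_n]/(f) with f homogeneous of degree e:
The Hilbert series is (1 - t^e)/(1 - t)^n.
So h(d) = C(d+n-1, n-1) - C(d-e+n-1, n-1) for d >= e.
With n=3, e=2, d=4:
C(4+3-1, 3-1) = C(6, 2) = 15
C(4-2+3-1, 3-1) = C(4, 2) = 6
h(4) = 15 - 6 = 9

9


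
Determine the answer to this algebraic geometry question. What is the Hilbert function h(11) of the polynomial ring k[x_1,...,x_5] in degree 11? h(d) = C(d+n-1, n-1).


The Hilbert function for the polynomial ring in 5 variables is:
h(d) = C(d+n-1, n-1)
h(11) = C(11+5-1, 5-1) = C(15, 4)
= 15! / (4! * 11!)
= 1365

1365


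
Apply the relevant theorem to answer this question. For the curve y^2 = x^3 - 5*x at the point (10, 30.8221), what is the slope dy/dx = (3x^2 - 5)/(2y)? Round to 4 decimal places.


Using implicit differentiation of y^2 = x^3 - 5*x:
2y * dy/dx = 3x^2 - 5
dy/dx = (3x^2 - 5)/(2y)
Numerator: 3*10^2 - 5 = 295
Denominator: 2*30.8221 = 61.6442
dy/dx = 295/61.6442 = 4.7855

4.7855


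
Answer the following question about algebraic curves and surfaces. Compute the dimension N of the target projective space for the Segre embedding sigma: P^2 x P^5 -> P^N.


The Segre embedding maps P^m x P^n into P^N via
all products of coordinates from each factor.
N = (m+1)(n+1) - 1
N = (2+1)(5+1) - 1
N = 3*6 - 1
N = 18 - 1 = 17

17


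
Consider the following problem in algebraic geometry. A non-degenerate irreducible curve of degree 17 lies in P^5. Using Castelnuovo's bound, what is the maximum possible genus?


Castelnuovo's bound: write d - 1 = m(r-1) + epsilon with 0 <= epsilon < r-1.
d - 1 = 17 - 1 = 16
r - 1 = 5 - 1 = 4
16 = 4*4 + 0, so m = 4, epsilon = 0
pi(d, r) = m(m-1)(r-1)/2 + m*epsilon
= 4*3*4/2 + 4*0
= 48/2 + 0
= 24 + 0 = 24

24


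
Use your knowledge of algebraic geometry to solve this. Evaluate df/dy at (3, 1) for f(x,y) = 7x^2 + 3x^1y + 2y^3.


df/dy = 3*x^1 + 3*2*y^2
At (3,1): 3*3^1 + 3*2*1^2
= 9 + 6
= 15

15


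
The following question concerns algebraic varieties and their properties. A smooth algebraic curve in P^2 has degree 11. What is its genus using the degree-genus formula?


Using the genus formula for smooth plane curves:
g = (d-1)(d-2)/2
g = (11-1)(11-2)/2
g = 10*9/2
g = 90/2 = 45

45


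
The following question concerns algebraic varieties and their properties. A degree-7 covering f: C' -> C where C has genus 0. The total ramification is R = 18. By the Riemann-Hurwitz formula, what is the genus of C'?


Riemann-Hurwitz formula: 2g' - 2 = d(2g - 2) + R
Given: d = 7, g = 0, R = 18
2g' - 2 = 7*(2*0 - 2) + 18
2g' - 2 = 7*(-2) + 18
2g' - 2 = -14 + 18 = 4
2g' = 6
g' = 3

3


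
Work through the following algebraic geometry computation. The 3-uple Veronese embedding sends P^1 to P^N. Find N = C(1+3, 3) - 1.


The Veronese embedding v_d: P^n -> P^N maps each point to all
degree-d monomials in n+1 homogeneous coordinates.
N = C(n+d, d) - 1
N = C(1+3, 3) - 1
N = C(4, 3) - 1
C(4, 3) = 4
N = 4 - 1 = 3

3


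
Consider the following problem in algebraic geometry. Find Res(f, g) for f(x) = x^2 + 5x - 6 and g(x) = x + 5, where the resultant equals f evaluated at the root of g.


For Res(f, x - c), we evaluate f at x = c.
f(-5) = (-5)^2 + 5*(-5) - 6
= 25 - 25 - 6
= 0 - 6 = -6
Res(f, g) = -6

-6


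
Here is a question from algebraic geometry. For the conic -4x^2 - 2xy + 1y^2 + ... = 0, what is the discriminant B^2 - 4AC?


The discriminant of a conic Ax^2 + Bxy + Cy^2 + ... = 0 is B^2 - 4AC.
B^2 = (-2)^2 = 4
4AC = 4*(-4)*1 = -16
Discriminant = 4 + 16 = 20

20


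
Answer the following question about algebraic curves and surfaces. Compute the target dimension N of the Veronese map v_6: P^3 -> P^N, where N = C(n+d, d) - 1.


The Veronese embedding v_d: P^n -> P^N maps each point to all
degree-d monomials in n+1 homogeneous coordinates.
N = C(n+d, d) - 1
N = C(3+6, 6) - 1
N = C(9, 6) - 1
C(9, 6) = 84
N = 84 - 1 = 83

83


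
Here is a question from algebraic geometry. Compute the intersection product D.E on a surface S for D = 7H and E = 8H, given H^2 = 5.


Using bilinearity of the intersection pairing on a surface S:
(aH).(bH) = ab * (H.H)
We have H^2 = 5.
D.E = (7H).(8H) = 7*8*5
= 56*5
= 280

280


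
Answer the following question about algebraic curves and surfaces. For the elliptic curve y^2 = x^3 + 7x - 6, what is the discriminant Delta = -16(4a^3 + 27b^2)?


Compute each component:
4a^3 = 4*7^3 = 4*343 = 1372
27b^2 = 27*(-6)^2 = 27*36 = 972
4a^3 + 27b^2 = 1372 + 972 = 2344
Delta = -16*2344 = -37504

-37504


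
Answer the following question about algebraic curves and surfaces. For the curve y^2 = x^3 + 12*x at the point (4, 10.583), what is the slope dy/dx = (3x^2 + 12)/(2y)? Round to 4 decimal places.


Using implicit differentiation of y^2 = x^3 + 12*x:
2y * dy/dx = 3x^2 + 12
dy/dx = (3x^2 + 12)/(2y)
Numerator: 3*4^2 + 12 = 60
Denominator: 2*10.583 = 21.166
dy/dx = 60/21.166 = 2.8347

2.8347


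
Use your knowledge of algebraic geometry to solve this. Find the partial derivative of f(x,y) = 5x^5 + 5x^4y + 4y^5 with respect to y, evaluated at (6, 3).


df/dy = 5*x^4 + 5*4*y^4
At (6,3): 5*6^4 + 5*4*3^4
= 6480 + 1620
= 8100

8100


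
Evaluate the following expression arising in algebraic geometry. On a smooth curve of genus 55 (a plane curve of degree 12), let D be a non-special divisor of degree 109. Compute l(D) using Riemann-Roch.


First, compute the genus of a smooth plane curve of degree 12:
g = (d-1)(d-2)/2 = (12-1)(12-2)/2 = 55
For a non-special divisor D (i.e., h^1(D) = 0), Riemann-Roch gives:
l(D) = deg(D) - g + 1
Since deg(D) = 109 >= 2g - 1 = 109, D is non-special.
l(D) = 109 - 55 + 1 = 55

55


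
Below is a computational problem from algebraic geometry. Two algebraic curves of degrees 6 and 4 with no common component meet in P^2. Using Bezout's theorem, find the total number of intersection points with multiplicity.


Bezout's theorem states the intersection count equals the product of degrees.
Intersection count = 6 * 4 = 24

24


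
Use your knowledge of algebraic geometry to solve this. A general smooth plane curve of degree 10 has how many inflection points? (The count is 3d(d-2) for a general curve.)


For a general smooth plane curve C of degree d, the inflection points are
the intersection of C with its Hessian curve, which has degree 3(d-2).
By Bezout, the total intersection number is d * 3(d-2) = 10 * 24 = 240.
For a general curve every flex is ordinary, so each contributes
multiplicity 1 to C·Hess(C), and the number of distinct inflection
points is 3d(d-2).
Inflection points = 3*10*(10-2) = 3*10*8 = 240

240


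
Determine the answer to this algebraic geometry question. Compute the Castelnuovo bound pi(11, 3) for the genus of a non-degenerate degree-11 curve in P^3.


Castelnuovo's bound: write d - 1 = m(r-1) + epsilon with 0 <= epsilon < r-1.
d - 1 = 11 - 1 = 10
r - 1 = 3 - 1 = 2
10 = 5*2 + 0, so m = 5, epsilon = 0
pi(d, r) = m(m-1)(r-1)/2 + m*epsilon
= 5*4*2/2 + 5*0
= 40/2 + 0
= 20 + 0 = 20

20


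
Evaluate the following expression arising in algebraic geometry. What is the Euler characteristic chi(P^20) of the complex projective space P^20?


The complex projective space P^20 has one cell in each even real dimension 0, 2, ..., 40.
The cohomology groups are H^{2k}(P^20) = Z for k = 0,...,20, and 0 otherwise.
Euler characteristic = sum of Betti numbers = 1 per even-dimensional cohomology group.
chi(P^20) = 20 + 1 = 21

21


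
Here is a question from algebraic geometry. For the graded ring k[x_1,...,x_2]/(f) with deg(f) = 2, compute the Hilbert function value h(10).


For R = k[x_1,...,x_n]/(f) with f homogeneous of degree e:
The Hilbert series is (1 - t^e)/(1 - t)^n.
So h(d) = C(d+n-1, n-1) - C(d-e+n-1, n-1) for d >= e.
With n=2, e=2, d=10:
C(10+2-1, 2-1) = C(11, 1) = 11
C(10-2+2-1, 2-1) = C(9, 1) = 9
h(10) = 11 - 9 = 2

2


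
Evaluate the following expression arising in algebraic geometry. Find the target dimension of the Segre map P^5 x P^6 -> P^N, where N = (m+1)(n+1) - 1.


The Segre embedding maps P^m x P^n into P^N via
all products of coordinates from each factor.
N = (m+1)(n+1) - 1
N = (5+1)(6+1) - 1
N = 6*7 - 1
N = 42 - 1 = 41

41


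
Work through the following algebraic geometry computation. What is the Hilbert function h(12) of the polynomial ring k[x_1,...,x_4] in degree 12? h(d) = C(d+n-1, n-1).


The Hilbert function for the polynomial ring in 4 variables is:
h(d) = C(d+n-1, n-1)
h(12) = C(12+4-1, 4-1) = C(15, 3)
= 15! / (3! * 12!)
= 455

455


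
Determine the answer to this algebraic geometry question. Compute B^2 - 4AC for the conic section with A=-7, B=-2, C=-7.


The discriminant of a conic Ax^2 + Bxy + Cy^2 + ... = 0 is B^2 - 4AC.
B^2 = (-2)^2 = 4
4AC = 4*(-7)*(-7) = 196
Discriminant = 4 - 196 = -192

-192


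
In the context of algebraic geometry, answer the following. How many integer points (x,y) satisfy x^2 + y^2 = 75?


Systematically check integer values of x where x^2 <= 75.
For each valid x, check if 75 - x^2 is a perfect square.
Total integer solutions found: 0

0


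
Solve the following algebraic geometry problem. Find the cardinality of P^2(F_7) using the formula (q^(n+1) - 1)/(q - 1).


P^2(F_7) has (q^(n+1) - 1)/(q - 1) points.
= 7^2 + 7^1 + 7^0
= 49 + 7 + 1
= 57

57


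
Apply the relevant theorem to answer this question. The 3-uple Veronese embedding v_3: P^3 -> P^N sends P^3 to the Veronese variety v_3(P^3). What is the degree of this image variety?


The Veronese variety v_3(P^3) has degree d^r.
d^r = 3^3 = 27

27


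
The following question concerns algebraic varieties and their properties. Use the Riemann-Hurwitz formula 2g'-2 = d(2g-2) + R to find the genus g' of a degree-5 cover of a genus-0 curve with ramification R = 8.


Riemann-Hurwitz formula: 2g' - 2 = d(2g - 2) + R
Given: d = 5, g = 0, R = 8
2g' - 2 = 5*(2*0 - 2) + 8
2g' - 2 = 5*(-2) + 8
2g' - 2 = -10 + 8 = -2
2g' = 0
g' = 0

0


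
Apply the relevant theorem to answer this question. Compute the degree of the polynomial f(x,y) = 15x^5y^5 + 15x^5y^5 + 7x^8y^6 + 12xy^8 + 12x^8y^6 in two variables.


Examine each term for its total degree (sum of exponents).
  Term '15x^5y^5' has total degree 5+5 = 10.
  Term '15x^5y^5' has total degree 5+5 = 10.
  Term '7x^8y^6' has total degree 8+6 = 14.
  Term '12xy^8' has total degree 1+8 = 9.
  Term '12x^8y^6' has total degree 8+6 = 14.
The maximum total degree among all terms is 14.

14


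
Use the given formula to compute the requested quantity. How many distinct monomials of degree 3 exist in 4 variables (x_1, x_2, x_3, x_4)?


The number of degree-3 monomials in 4 variables is C(d+n-1, n-1).
= C(3+4-1, 4-1) = C(6, 3)
= 20

20


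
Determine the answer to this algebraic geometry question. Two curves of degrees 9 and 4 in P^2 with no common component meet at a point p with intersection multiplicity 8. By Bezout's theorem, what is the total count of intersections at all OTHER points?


By Bezout's theorem, the total intersection number is d1 * d2.
Total = 9 * 4 = 36
Intersection multiplicity at p = 8
Remaining intersections = 36 - 8 = 28

28


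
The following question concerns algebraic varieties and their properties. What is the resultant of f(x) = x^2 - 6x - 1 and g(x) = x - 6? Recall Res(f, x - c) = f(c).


For Res(f, x - c), we evaluate f at x = c.
f(6) = 6^2 - 6*6 - 1
= 36 - 36 - 1
= 0 - 1 = -1
Res(f, g) = -1

-1


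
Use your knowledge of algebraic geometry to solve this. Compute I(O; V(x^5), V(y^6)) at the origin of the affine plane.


The intersection multiplicity of V(x^a) and V(y^b) at the origin is:
I(O; V(x^5), V(y^6)) = dim_k(k[x,y]/(x^5, y^6))
A basis for k[x,y]/(x^5, y^6) is the set of monomials x^i * y^j
where 0 <= i < 5 and 0 <= j < 6.
The number of such monomials is 5 * 6 = 30

30


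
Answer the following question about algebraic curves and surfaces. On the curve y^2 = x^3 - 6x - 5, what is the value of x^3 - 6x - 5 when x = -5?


Compute x^3 - 6x - 5 at x = -5:
x^3 = (-5)^3 = -125
(-6)*x = (-6)*(-5) = 30
Sum: -125 + 30 - 5 = -100

-100


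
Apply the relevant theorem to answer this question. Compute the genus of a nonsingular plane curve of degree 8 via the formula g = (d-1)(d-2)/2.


Using the genus formula for smooth plane curves:
g = (d-1)(d-2)/2
g = (8-1)(8-2)/2
g = 7*6/2
g = 42/2 = 21

21


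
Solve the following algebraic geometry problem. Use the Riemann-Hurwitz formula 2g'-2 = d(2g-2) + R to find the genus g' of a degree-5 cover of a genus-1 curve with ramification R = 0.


Riemann-Hurwitz formula: 2g' - 2 = d(2g - 2) + R
Given: d = 5, g = 1, R = 0
2g' - 2 = 5*(2*1 - 2) + 0
2g' - 2 = 5*0 + 0
2g' - 2 = 0 + 0 = 0
2g' = 2
g' = 1

1


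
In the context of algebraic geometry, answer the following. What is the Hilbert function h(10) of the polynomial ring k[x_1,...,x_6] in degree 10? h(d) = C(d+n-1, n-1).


The Hilbert function for the polynomial ring in 6 variables is:
h(d) = C(d+n-1, n-1)
h(10) = C(10+6-1, 6-1) = C(15, 5)
= 15! / (5! * 10!)
= 3003

3003


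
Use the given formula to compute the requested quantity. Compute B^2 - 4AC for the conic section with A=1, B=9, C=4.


The discriminant of a conic Ax^2 + Bxy + Cy^2 + ... = 0 is B^2 - 4AC.
B^2 = 9^2 = 81
4AC = 4*1*4 = 16
Discriminant = 81 - 16 = 65

65


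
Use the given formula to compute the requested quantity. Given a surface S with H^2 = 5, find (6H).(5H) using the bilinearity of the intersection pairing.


Using bilinearity of the intersection pairing on a surface S:
(aH).(bH) = ab * (H.H)
We have H^2 = 5.
D.E = (6H).(5H) = 6*5*5
= 30*5
= 150

150


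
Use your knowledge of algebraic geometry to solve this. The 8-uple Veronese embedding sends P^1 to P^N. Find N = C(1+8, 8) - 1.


The Veronese embedding v_d: P^n -> P^N maps each point to all
degree-d monomials in n+1 homogeneous coordinates.
N = C(n+d, d) - 1
N = C(1+8, 8) - 1
N = C(9, 8) - 1
C(9, 8) = 9
N = 9 - 1 = 8

8


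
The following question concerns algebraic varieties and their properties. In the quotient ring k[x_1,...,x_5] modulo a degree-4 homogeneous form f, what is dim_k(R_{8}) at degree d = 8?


For R = k[x_1,...,x_n]/(f) with f homogeneous of degree e:
The Hilbert series is (1 - t^e)/(1 - t)^n.
So h(d) = C(d+n-1, n-1) - C(d-e+n-1, n-1) for d >= e.
With n=5, e=4, d=8:
C(8+5-1, 5-1) = C(12, 4) = 495
C(8-4+5-1, 5-1) = C(8, 4) = 70
h(8) = 495 - 70 = 425

425


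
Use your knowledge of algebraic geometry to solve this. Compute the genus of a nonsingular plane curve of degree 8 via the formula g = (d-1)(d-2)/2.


Using the genus formula for smooth plane curves:
g = (d-1)(d-2)/2
g = (8-1)(8-2)/2
g = 7*6/2
g = 42/2 = 21

21


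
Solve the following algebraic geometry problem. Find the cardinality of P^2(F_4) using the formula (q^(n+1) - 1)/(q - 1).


P^2(F_4) has (q^(n+1) - 1)/(q - 1) points.
= 4^2 + 4^1 + 4^0
= 16 + 4 + 1
= 21

21


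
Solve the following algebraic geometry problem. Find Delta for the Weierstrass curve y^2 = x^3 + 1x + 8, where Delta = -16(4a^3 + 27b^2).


Compute each component:
4a^3 = 4*1^3 = 4*1 = 4
27b^2 = 27*8^2 = 27*64 = 1728
4a^3 + 27b^2 = 4 + 1728 = 1732
Delta = -16*1732 = -27712

-27712


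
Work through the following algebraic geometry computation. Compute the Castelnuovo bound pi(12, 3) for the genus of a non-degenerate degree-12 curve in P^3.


Castelnuovo's bound: write d - 1 = m(r-1) + epsilon with 0 <= epsilon < r-1.
d - 1 = 12 - 1 = 11
r - 1 = 3 - 1 = 2
11 = 5*2 + 1, so m = 5, epsilon = 1
pi(d, r) = m(m-1)(r-1)/2 + m*epsilon
= 5*4*2/2 + 5*1
= 40/2 + 5
= 20 + 5 = 25

25


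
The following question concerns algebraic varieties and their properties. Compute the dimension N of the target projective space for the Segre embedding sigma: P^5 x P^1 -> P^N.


The Segre embedding maps P^m x P^n into P^N via
all products of coordinates from each factor.
N = (m+1)(n+1) - 1
N = (5+1)(1+1) - 1
N = 6*2 - 1
N = 12 - 1 = 11

11


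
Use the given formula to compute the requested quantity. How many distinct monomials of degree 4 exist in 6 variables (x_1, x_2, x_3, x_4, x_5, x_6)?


The number of degree-4 monomials in 6 variables is C(d+n-1, n-1).
= C(4+6-1, 6-1) = C(9, 5)
= 126

126


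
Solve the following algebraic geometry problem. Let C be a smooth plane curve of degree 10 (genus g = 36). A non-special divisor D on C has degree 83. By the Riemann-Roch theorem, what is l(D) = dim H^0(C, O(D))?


First, compute the genus of a smooth plane curve of degree 10:
g = (d-1)(d-2)/2 = (10-1)(10-2)/2 = 36
For a non-special divisor D (i.e., h^1(D) = 0), Riemann-Roch gives:
l(D) = deg(D) - g + 1
Since deg(D) = 83 >= 2g - 1 = 71, D is non-special.
l(D) = 83 - 36 + 1 = 48

48


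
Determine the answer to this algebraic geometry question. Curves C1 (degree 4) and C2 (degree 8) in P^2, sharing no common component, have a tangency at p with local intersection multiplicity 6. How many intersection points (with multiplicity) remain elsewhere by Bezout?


By Bezout's theorem, the total intersection number is d1 * d2.
Total = 4 * 8 = 32
Intersection multiplicity at p = 6
Remaining intersections = 32 - 6 = 26

26


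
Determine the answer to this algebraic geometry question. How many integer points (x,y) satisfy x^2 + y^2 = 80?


Systematically check integer values of x where x^2 <= 80.
For each valid x, check if 80 - x^2 is a perfect square.
x=4: 80 - 16 = 64, sqrt = 8 (valid)
x=8: 80 - 64 = 16, sqrt = 4 (valid)
Total integer solutions found: 8

8


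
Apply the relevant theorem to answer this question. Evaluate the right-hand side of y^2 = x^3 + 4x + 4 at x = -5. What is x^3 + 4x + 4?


Compute x^3 + 4x + 4 at x = -5:
x^3 = (-5)^3 = -125
4*x = 4*(-5) = -20
Sum: -125 - 20 + 4 = -141

-141


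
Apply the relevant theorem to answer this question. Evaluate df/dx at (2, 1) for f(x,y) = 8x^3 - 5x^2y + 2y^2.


df/dx = 3*8*x^2 + 2*(-5)*x^1*y
At (2,1): 3*8*2^2 + 2*(-5)*2^1*1
= 96 - 20
= 76

76


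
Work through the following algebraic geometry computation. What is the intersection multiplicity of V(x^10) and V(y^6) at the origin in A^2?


The intersection multiplicity of V(x^a) and V(y^b) at the origin is:
I(O; V(x^10), V(y^6)) = dim_k(k[x,y]/(x^10, y^6))
A basis for k[x,y]/(x^10, y^6) is the set of monomials x^i * y^j
where 0 <= i < 10 and 0 <= j < 6.
The number of such monomials is 10 * 6 = 60

60


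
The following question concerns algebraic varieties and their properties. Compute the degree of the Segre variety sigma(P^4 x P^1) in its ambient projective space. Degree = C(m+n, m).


The degree of the Segre variety P^4 x P^1 is C(m+n, m).
= C(5, 4)
= 5

5


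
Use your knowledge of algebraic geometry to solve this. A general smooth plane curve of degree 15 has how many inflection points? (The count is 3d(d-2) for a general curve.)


For a general smooth plane curve C of degree d, the inflection points are
the intersection of C with its Hessian curve, which has degree 3(d-2).
By Bezout, the total intersection number is d * 3(d-2) = 15 * 39 = 585.
For a general curve every flex is ordinary, so each contributes
multiplicity 1 to C·Hess(C), and the number of distinct inflection
points is 3d(d-2).
Inflection points = 3*15*(15-2) = 3*15*13 = 585

585


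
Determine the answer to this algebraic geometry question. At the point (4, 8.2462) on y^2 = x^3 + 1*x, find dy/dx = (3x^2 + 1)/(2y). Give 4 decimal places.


Using implicit differentiation of y^2 = x^3 + 1*x:
2y * dy/dx = 3x^2 + 1
dy/dx = (3x^2 + 1)/(2y)
Numerator: 3*4^2 + 1 = 49
Denominator: 2*8.2462 = 16.4924
dy/dx = 49/16.4924 = 2.9711

2.9711


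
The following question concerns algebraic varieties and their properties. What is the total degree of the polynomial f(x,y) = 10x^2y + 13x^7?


Examine each term for its total degree (sum of exponents).
  Term '10x^2y' has total degree 2+1 = 3.
  Term '13x^7' has total degree 7+0 = 7.
The maximum total degree among all terms is 7.

7


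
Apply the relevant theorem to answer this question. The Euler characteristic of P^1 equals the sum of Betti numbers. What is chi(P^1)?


The complex projective space P^1 has one cell in each even real dimension 0, 2, ..., 2.
The cohomology groups are H^{2k}(P^1) = Z for k = 0,...,1, and 0 otherwise.
Euler characteristic = sum of Betti numbers = 1 per even-dimensional cohomology group.
chi(P^1) = 1 + 1 = 2

2


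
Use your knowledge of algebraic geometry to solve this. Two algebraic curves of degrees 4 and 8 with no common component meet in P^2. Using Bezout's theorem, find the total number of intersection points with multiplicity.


Bezout's theorem states the intersection count equals the product of degrees.
Intersection count = 4 * 8 = 32

32


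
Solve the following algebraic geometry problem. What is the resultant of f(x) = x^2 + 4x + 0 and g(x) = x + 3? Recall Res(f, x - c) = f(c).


For Res(f, x - c), we evaluate f at x = c.
f(-3) = (-3)^2 + 4*(-3) + 0
= 9 - 12 + 0
= -3 + 0 = -3
Res(f, g) = -3

-3


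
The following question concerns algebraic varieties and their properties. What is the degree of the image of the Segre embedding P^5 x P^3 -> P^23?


The degree of the Segre variety P^5 x P^3 is C(m+n, m).
= C(8, 5)
= 56

56


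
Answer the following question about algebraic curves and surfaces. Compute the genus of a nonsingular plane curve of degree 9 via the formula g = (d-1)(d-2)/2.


Using the genus formula for smooth plane curves:
g = (d-1)(d-2)/2
g = (9-1)(9-2)/2
g = 8*7/2
g = 56/2 = 28

28


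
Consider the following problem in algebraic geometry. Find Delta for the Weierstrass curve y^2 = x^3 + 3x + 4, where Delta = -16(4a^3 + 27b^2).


Compute each component:
4a^3 = 4*3^3 = 4*27 = 108
27b^2 = 27*4^2 = 27*16 = 432
4a^3 + 27b^2 = 108 + 432 = 540
Delta = -16*540 = -8640

-8640


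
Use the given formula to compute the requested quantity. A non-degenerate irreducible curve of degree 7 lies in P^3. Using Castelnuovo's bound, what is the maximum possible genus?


Castelnuovo's bound: write d - 1 = m(r-1) + epsilon with 0 <= epsilon < r-1.
d - 1 = 7 - 1 = 6
r - 1 = 3 - 1 = 2
6 = 3*2 + 0, so m = 3, epsilon = 0
pi(d, r) = m(m-1)(r-1)/2 + m*epsilon
= 3*2*2/2 + 3*0
= 12/2 + 0
= 6 + 0 = 6

6


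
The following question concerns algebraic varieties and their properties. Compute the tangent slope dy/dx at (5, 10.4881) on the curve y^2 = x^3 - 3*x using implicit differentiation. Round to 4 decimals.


Using implicit differentiation of y^2 = x^3 - 3*x:
2y * dy/dx = 3x^2 - 3
dy/dx = (3x^2 - 3)/(2y)
Numerator: 3*5^2 - 3 = 72
Denominator: 2*10.4881 = 20.9762
dy/dx = 72/20.9762 = 3.4325

3.4325


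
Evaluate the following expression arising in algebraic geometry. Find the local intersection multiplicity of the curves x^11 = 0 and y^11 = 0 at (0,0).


The intersection multiplicity of V(x^a) and V(y^b) at the origin is:
I(O; V(x^11), V(y^11)) = dim_k(k[x,y]/(x^11, y^11))
A basis for k[x,y]/(x^11, y^11) is the set of monomials x^i * y^j
where 0 <= i < 11 and 0 <= j < 11.
The number of such monomials is 11 * 11 = 121

121


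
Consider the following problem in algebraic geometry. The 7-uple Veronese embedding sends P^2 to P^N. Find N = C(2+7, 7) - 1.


The Veronese embedding v_d: P^n -> P^N maps each point to all
degree-d monomials in n+1 homogeneous coordinates.
N = C(n+d, d) - 1
N = C(2+7, 7) - 1
N = C(9, 7) - 1
C(9, 7) = 36
N = 36 - 1 = 35

35


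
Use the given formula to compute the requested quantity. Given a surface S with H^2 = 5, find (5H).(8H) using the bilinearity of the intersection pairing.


Using bilinearity of the intersection pairing on a surface S:
(aH).(bH) = ab * (H.H)
We have H^2 = 5.
D.E = (5H).(8H) = 5*8*5
= 40*5
= 200

200


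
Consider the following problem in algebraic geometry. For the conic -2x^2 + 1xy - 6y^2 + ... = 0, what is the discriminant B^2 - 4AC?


The discriminant of a conic Ax^2 + Bxy + Cy^2 + ... = 0 is B^2 - 4AC.
B^2 = 1^2 = 1
4AC = 4*(-2)*(-6) = 48
Discriminant = 1 - 48 = -47

-47


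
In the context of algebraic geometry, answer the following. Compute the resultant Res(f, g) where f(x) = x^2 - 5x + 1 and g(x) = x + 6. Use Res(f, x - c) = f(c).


For Res(f, x - c), we evaluate f at x = c.
f(-6) = (-6)^2 - 5*(-6) + 1
= 36 + 30 + 1
= 66 + 1 = 67
Res(f, g) = 67

67


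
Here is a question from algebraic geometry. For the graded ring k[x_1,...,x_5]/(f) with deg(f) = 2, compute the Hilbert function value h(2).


For R = k[x_1,...,x_n]/(f) with f homogeneous of degree e:
The Hilbert series is (1 - t^e)/(1 - t)^n.
So h(d) = C(d+n-1, n-1) - C(d-e+n-1, n-1) for d >= e.
With n=5, e=2, d=2:
C(2+5-1, 5-1) = C(6, 4) = 15
C(2-2+5-1, 5-1) = C(4, 4) = 1
h(2) = 15 - 1 = 14

14


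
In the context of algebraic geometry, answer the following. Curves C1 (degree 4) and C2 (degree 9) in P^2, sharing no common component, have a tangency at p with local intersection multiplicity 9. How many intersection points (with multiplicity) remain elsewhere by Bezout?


By Bezout's theorem, the total intersection number is d1 * d2.
Total = 4 * 9 = 36
Intersection multiplicity at p = 9
Remaining intersections = 36 - 9 = 27

27


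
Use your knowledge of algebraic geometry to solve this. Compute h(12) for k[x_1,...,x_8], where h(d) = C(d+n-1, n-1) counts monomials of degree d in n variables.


The Hilbert function for the polynomial ring in 8 variables is:
h(d) = C(d+n-1, n-1)
h(12) = C(12+8-1, 8-1) = C(19, 7)
= 19! / (7! * 12!)
= 50388

50388


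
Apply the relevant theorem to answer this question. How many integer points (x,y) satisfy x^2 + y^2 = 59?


Systematically check integer values of x where x^2 <= 59.
For each valid x, check if 59 - x^2 is a perfect square.
Total integer solutions found: 0

0


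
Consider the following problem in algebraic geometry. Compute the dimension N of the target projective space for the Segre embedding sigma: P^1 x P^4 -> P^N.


The Segre embedding maps P^m x P^n into P^N via
all products of coordinates from each factor.
N = (m+1)(n+1) - 1
N = (1+1)(4+1) - 1
N = 2*5 - 1
N = 10 - 1 = 9

9


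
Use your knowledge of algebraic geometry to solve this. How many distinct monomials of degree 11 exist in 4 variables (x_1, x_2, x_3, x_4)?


The number of degree-11 monomials in 4 variables is C(d+n-1, n-1).
= C(11+4-1, 4-1) = C(14, 3)
= 364

364


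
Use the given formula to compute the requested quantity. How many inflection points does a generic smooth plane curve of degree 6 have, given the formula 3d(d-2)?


For a general smooth plane curve C of degree d, the inflection points are
the intersection of C with its Hessian curve, which has degree 3(d-2).
By Bezout, the total intersection number is d * 3(d-2) = 6 * 12 = 72.
For a general curve every flex is ordinary, so each contributes
multiplicity 1 to C·Hess(C), and the number of distinct inflection
points is 3d(d-2).
Inflection points = 3*6*(6-2) = 3*6*4 = 72

72


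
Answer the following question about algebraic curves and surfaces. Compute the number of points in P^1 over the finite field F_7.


P^1(F_7) has (q^(n+1) - 1)/(q - 1) points.
= 7^1 + 7^0
= 7 + 1
= 8

8


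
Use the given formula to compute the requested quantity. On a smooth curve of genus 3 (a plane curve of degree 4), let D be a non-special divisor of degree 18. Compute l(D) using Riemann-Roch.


First, compute the genus of a smooth plane curve of degree 4:
g = (d-1)(d-2)/2 = (4-1)(4-2)/2 = 3
For a non-special divisor D (i.e., h^1(D) = 0), Riemann-Roch gives:
l(D) = deg(D) - g + 1
Since deg(D) = 18 >= 2g - 1 = 5, D is non-special.
l(D) = 18 - 3 + 1 = 16

16


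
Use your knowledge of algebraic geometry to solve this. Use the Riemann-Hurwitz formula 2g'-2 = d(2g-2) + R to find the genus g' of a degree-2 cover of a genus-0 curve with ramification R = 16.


Riemann-Hurwitz formula: 2g' - 2 = d(2g - 2) + R
Given: d = 2, g = 0, R = 16
2g' - 2 = 2*(2*0 - 2) + 16
2g' - 2 = 2*(-2) + 16
2g' - 2 = -4 + 16 = 12
2g' = 14
g' = 7

7


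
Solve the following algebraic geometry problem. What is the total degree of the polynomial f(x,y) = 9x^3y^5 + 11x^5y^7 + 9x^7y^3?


Examine each term for its total degree (sum of exponents).
  Term '9x^3y^5' has total degree 3+5 = 8.
  Term '11x^5y^7' has total degree 5+7 = 12.
  Term '9x^7y^3' has total degree 7+3 = 10.
The maximum total degree among all terms is 12.

12


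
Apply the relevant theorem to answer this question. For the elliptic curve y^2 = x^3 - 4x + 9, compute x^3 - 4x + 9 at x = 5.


Compute x^3 - 4x + 9 at x = 5:
x^3 = 5^3 = 125
(-4)*x = (-4)*5 = -20
Sum: 125 - 20 + 9 = 114

114


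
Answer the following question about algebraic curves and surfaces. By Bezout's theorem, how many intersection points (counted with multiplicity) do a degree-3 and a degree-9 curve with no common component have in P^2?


Bezout's theorem states the intersection count equals the product of degrees.
Intersection count = 3 * 9 = 27

27


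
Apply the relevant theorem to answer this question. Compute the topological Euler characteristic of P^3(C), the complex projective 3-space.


The complex projective space P^3 has one cell in each even real dimension 0, 2, ..., 6.
The cohomology groups are H^{2k}(P^3) = Z for k = 0,...,3, and 0 otherwise.
Euler characteristic = sum of Betti numbers = 1 per even-dimensional cohomology group.
chi(P^3) = 3 + 1 = 4

4


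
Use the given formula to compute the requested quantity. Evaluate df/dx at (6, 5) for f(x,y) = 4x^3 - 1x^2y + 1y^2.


df/dx = 3*4*x^2 + 2*(-1)*x^1*y
At (6,5): 3*4*6^2 + 2*(-1)*6^1*5
= 432 - 60
= 372

372


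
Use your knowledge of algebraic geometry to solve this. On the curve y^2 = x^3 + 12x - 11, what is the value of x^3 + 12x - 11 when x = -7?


Compute x^3 + 12x - 11 at x = -7:
x^3 = (-7)^3 = -343
12*x = 12*(-7) = -84
Sum: -343 - 84 - 11 = -438

-438


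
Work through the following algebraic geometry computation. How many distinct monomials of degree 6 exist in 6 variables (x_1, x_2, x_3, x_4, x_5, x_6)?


The number of degree-6 monomials in 6 variables is C(d+n-1, n-1).
= C(6+6-1, 6-1) = C(11, 5)
= 462

462


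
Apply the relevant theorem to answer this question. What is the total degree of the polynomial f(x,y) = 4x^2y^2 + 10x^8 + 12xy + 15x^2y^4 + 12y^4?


Examine each term for its total degree (sum of exponents).
  Term '4x^2y^2' has total degree 2+2 = 4.
  Term '10x^8' has total degree 8+0 = 8.
  Term '12xy' has total degree 1+1 = 2.
  Term '15x^2y^4' has total degree 2+4 = 6.
  Term '12y^4' has total degree 0+4 = 4.
The maximum total degree among all terms is 8.

8


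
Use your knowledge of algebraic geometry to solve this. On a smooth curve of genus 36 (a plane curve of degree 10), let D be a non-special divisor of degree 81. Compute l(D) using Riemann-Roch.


First, compute the genus of a smooth plane curve of degree 10:
g = (d-1)(d-2)/2 = (10-1)(10-2)/2 = 36
For a non-special divisor D (i.e., h^1(D) = 0), Riemann-Roch gives:
l(D) = deg(D) - g + 1
Since deg(D) = 81 >= 2g - 1 = 71, D is non-special.
l(D) = 81 - 36 + 1 = 46

46
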